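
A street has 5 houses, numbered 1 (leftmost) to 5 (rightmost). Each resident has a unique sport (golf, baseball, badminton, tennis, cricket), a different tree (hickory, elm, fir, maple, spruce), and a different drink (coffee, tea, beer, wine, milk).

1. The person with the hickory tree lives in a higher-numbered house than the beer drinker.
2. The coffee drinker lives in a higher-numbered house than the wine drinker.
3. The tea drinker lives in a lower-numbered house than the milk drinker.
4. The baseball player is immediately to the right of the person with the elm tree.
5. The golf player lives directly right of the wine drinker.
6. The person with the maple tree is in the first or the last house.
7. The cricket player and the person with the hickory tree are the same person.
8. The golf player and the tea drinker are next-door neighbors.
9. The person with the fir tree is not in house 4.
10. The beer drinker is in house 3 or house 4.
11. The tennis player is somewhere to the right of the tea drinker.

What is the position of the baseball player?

House 1 sport: only badminton fits.
The cricket player is narrowed to house 4 or 5; consider each.
Placing it in house 4 leads to a contradiction, so it's in house 5.
Clue 7: the person with the hickory tree is in house 5.
House 1's tree must be maple (nothing else left).
That leaves spruce as the tree for house 4.
The baseball player is narrowed to house 3 or 4; consider each.
Placing it in house 4 leads to a contradiction, so it's in house 3.
From clue 4, the person with the elm tree must be in house 2.
So house 3 gets fir for tree.
The golf player is narrowed to house 2 or 4; consider each.
Placing it in house 4 leads to a contradiction, so it's in house 2.
Clue 5 places the wine drinker in house 1.
That leaves tennis as the sport for house 4.
The only drink still possible for house 2 is coffee.
House 3 drink: only tea fits.
House 4's drink must be beer (nothing else left).
House 5's drink must be milk (nothing else left).
So: house 1 = badminton/maple/wine, house 2 = golf/elm/coffee, house 3 = baseball/fir/tea, house 4 = tennis/spruce/beer, house 5 = cricket/hickory/milk.

3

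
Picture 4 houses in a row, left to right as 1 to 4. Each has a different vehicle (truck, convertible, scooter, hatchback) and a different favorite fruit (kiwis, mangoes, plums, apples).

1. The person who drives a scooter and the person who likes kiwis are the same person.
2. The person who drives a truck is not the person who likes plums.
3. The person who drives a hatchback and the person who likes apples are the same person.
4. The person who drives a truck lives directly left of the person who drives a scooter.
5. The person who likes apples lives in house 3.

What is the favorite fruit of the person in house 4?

The person who likes apples is in house 3 (clue 5).
From clue 3, the person who drives a hatchback must be in house 3.
Clue 4: the person who drives a scooter is in house 2.
House 1's vehicle must be truck (nothing else left).
House 4 vehicle: only convertible fits.
House 1's favorite fruit must be mangoes (nothing else left).
The person who likes kiwis is in house 2 (clue 1).
House 4 favorite fruit: only plums fits.
So: house 1 = truck/mangoes, house 2 = scooter/kiwis, house 3 = hatchback/apples, house 4 = convertible/plums.

plums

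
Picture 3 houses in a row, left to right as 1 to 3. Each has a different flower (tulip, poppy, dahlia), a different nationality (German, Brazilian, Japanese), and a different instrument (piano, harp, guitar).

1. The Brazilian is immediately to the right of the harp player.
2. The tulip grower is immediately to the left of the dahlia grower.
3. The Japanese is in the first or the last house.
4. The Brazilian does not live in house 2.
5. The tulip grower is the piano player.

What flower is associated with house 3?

The Brazilian is in house 3 (clue 4).
House 1 nationality: only Japanese fits.
House 2's nationality must be German (nothing else left).
House 3 instrument: only guitar fits.
Clue 1: the harp player is in house 2.
So house 1 gets piano for instrument.
From clue 5, the tulip grower must be in house 1.
Clue 2 places the dahlia grower in house 2.
So house 3 gets poppy for flower.
So: house 1 = tulip/Japanese/piano, house 2 = dahlia/German/harp, house 3 = poppy/Brazilian/guitar.

poppy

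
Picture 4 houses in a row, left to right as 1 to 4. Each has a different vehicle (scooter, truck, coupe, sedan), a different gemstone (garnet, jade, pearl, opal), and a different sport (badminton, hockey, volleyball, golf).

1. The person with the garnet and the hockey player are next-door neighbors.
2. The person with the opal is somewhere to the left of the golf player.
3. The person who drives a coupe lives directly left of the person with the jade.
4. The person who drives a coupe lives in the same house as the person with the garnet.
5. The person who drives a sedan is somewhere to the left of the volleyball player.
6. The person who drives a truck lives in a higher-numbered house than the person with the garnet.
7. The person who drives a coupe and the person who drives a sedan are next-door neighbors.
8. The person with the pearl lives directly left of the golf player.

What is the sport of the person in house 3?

golf

The only gemstone still possible for house 4 is jade.
From clue 3, the person who drives a coupe must be in house 3.
Clue 4 places the person with the garnet in house 3.
From clue 6, the person who drives a truck must be in house 4.
Clue 7: the person who drives a sedan is in house 2.
House 1 vehicle: only scooter fits.
The only sport still possible for house 1 is badminton.
The person with the opal is narrowed to house 1 or 2; consider each.
Placing it in house 2 leads to a contradiction, so it's in house 1.
So house 2 gets pearl for gemstone.
The golf player is in house 3 (clue 8).
House 2 sport: only hockey fits.
That leaves volleyball as the sport for house 4.
So: house 1 = scooter/opal/badminton, house 2 = sedan/pearl/hockey, house 3 = coupe/garnet/golf, house 4 = truck/jade/volleyball.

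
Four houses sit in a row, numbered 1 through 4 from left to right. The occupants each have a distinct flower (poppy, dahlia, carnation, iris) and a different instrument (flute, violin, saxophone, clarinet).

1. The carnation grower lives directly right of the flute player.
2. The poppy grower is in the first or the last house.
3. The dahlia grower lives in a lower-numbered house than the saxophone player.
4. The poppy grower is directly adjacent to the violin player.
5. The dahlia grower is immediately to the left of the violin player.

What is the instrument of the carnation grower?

The dahlia grower is narrowed to house 1 or 2; consider each.
Placing it in house 1 leads to a contradiction, so it's in house 2.
Clue 5 places the violin player in house 3.
That leaves saxophone as the instrument for house 4.
Clue 1: the carnation grower is in house 3.
From clue 1, the flute player must be in house 2.
The poppy grower is in house 4 (clue 4).
So house 1 gets iris for flower.
House 1 instrument: only clarinet fits.
So: house 1 = iris/clarinet, house 2 = dahlia/flute, house 3 = carnation/violin, house 4 = poppy/saxophone.

violin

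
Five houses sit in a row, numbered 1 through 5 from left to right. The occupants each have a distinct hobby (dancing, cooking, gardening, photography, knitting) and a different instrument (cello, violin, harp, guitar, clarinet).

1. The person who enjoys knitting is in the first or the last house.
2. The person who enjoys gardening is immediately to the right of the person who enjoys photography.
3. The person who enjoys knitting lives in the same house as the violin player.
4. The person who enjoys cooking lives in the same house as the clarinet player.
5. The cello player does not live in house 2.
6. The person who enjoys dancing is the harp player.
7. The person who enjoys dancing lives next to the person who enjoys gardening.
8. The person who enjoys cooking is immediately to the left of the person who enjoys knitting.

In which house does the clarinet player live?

Clue 8: the person who enjoys cooking is in house 4.
Clue 8: the person who enjoys knitting is in house 5.
Clue 3 places the violin player in house 5.
Clue 4: the clarinet player is in house 4.
The person who enjoys gardening is narrowed to house 2 or 3; consider each.
Placing it in house 3 leads to a contradiction, so it's in house 2.
The person who enjoys photography is in house 1 (clue 2).
That leaves dancing as the hobby for house 3.
Clue 6: the harp player is in house 3.
House 2's instrument must be guitar (nothing else left).
The only instrument still possible for house 1 is cello.
So: house 1 = photography/cello, house 2 = gardening/guitar, house 3 = dancing/harp, house 4 = cooking/clarinet, house 5 = knitting/violin.

4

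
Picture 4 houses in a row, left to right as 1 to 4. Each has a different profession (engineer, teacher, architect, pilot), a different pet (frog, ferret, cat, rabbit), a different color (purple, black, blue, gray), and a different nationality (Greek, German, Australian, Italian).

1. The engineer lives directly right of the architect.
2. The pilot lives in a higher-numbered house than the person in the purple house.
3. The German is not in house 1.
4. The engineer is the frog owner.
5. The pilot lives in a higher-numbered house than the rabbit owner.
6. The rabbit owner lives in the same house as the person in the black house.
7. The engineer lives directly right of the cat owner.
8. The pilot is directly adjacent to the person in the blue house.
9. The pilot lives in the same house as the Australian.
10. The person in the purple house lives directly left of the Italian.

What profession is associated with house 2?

architect

So house 1 gets Greek for nationality.
The architect is narrowed to house 1 or 2 or 3; consider each.
Placing it in house 1 and house 3 leads to a contradiction, so it's in house 2.
By clue 1, the engineer is in house 3.
Clue 4: the frog owner is in house 3.
From clue 7, the cat owner must be in house 2.
The only profession still possible for house 1 is teacher.
House 4 profession: only pilot fits.
The only pet still possible for house 1 is rabbit.
So house 4 gets ferret for pet.
Clue 6 places the person in the black house in house 1.
By clue 8, the person in the blue house is in house 3.
From clue 9, the Australian must be in house 4.
So house 4 gets gray for color.
Clue 10: the Italian is in house 3.
The only color still possible for house 2 is purple.
So house 2 gets German for nationality.
So: house 1 = teacher/rabbit/black/Greek, house 2 = architect/cat/purple/German, house 3 = engineer/frog/blue/Italian, house 4 = pilot/ferret/gray/Australian.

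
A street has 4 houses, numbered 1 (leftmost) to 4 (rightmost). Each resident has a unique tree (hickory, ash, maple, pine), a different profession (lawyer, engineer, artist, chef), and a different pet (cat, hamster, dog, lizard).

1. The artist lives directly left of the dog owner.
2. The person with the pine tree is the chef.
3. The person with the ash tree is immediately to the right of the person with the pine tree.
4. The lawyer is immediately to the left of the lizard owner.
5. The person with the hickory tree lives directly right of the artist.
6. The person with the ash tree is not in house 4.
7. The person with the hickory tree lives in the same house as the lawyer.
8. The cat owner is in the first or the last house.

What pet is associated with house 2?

That leaves maple as the tree for house 4.
The only tree still possible for house 1 is pine.
So house 4 gets engineer for profession.
Clue 2 places the chef in house 1.
Clue 3 places the person with the ash tree in house 2.
So house 3 gets hickory for tree.
House 3's profession must be lawyer (nothing else left).
Clue 1: the dog owner is in house 3.
Clue 4: the lizard owner is in house 4.
So house 2 gets artist for profession.
House 2's pet must be hamster (nothing else left).
House 1 pet: only cat fits.
So: house 1 = pine/chef/cat, house 2 = ash/artist/hamster, house 3 = hickory/lawyer/dog, house 4 = maple/engineer/lizard.

hamster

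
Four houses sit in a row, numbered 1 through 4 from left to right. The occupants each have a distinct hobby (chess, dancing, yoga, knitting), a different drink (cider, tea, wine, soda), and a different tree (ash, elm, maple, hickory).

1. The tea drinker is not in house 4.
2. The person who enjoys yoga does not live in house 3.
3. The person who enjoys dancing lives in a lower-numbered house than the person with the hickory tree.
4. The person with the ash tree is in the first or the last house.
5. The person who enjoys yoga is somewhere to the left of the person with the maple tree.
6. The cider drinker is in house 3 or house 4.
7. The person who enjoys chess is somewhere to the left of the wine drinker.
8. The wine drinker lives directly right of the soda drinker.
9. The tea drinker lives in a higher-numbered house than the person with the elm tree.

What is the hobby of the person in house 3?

dancing

House 4's hobby must be knitting (nothing else left).
The only drink still possible for house 1 is soda.
By clue 8, the wine drinker is in house 2.
That leaves cider as the drink for house 4.
Clue 7 places the person who enjoys chess in house 1.
House 2 hobby: only yoga fits.
House 3 hobby: only dancing fits.
That leaves tea as the drink for house 3.
By clue 3, the person with the hickory tree is in house 4.
House 2's tree must be elm (nothing else left).
The only tree still possible for house 3 is maple.
The only tree still possible for house 1 is ash.
So: house 1 = chess/soda/ash, house 2 = yoga/wine/elm, house 3 = dancing/tea/maple, house 4 = knitting/cider/hickory.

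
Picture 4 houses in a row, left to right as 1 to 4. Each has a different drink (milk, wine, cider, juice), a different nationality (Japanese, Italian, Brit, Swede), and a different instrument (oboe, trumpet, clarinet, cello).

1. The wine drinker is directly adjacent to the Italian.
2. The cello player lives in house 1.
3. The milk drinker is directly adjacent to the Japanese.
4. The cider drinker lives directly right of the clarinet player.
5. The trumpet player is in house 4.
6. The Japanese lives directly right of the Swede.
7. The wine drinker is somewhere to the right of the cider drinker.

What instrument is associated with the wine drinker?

The cello player is in house 1 (clue 2).
Clue 5: the trumpet player is in house 4.
By clue 4, the cider drinker is in house 3.
The clarinet player is in house 2 (clue 4).
By clue 7, the wine drinker is in house 4.
House 3's instrument must be oboe (nothing else left).
The Italian is in house 3 (clue 1).
The only nationality still possible for house 4 is Brit.
The milk drinker is in house 1 (clue 3).
From clue 6, the Swede must be in house 1.
That leaves juice as the drink for house 2.
House 2's nationality must be Japanese (nothing else left).
So: house 1 = milk/Swede/cello, house 2 = juice/Japanese/clarinet, house 3 = cider/Italian/oboe, house 4 = wine/Brit/trumpet.

trumpet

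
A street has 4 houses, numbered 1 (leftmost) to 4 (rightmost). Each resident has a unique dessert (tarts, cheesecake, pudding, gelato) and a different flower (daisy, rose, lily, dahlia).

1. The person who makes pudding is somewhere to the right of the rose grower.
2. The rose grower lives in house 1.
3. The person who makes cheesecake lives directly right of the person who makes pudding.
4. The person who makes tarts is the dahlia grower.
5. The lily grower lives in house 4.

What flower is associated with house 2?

The rose grower is in house 1 (clue 2).
The lily grower is in house 4 (clue 5).
So house 1 gets gelato for dessert.
That leaves cheesecake as the dessert for house 4.
By clue 3, the person who makes pudding is in house 3.
House 2 dessert: only tarts fits.
From clue 4, the dahlia grower must be in house 2.
House 3 flower: only daisy fits.
So: house 1 = gelato/rose, house 2 = tarts/dahlia, house 3 = pudding/daisy, house 4 = cheesecake/lily.

dahlia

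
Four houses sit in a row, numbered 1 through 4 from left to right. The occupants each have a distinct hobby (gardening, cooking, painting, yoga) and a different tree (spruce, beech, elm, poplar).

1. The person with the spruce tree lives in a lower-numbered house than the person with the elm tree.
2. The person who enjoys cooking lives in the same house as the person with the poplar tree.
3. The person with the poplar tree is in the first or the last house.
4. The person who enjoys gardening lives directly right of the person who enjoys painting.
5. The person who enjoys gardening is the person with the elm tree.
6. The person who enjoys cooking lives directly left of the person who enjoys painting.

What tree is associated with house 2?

spruce

By clue 2, the person who enjoys cooking is in house 1.
By clue 2, the person with the poplar tree is in house 1.
From clue 6, the person who enjoys painting must be in house 2.
By clue 4, the person who enjoys gardening is in house 3.
The person with the elm tree is in house 3 (clue 5).
That leaves yoga as the hobby for house 4.
That leaves beech as the tree for house 4.
House 2 tree: only spruce fits.
So: house 1 = cooking/poplar, house 2 = painting/spruce, house 3 = gardening/elm, house 4 = yoga/beech.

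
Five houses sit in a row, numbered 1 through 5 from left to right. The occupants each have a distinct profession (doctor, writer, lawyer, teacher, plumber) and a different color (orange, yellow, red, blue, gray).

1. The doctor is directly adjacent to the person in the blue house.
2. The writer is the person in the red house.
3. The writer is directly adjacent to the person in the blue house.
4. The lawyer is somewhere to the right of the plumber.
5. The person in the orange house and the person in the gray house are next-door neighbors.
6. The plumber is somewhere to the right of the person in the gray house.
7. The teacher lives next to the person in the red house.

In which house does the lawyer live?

5

The lawyer is narrowed to house 3 or 4 or 5; consider each.
Placing it in house 3 and house 4 leads to a contradiction, so it's in house 5.
The plumber is narrowed to house 2 or 3 or 4; consider each.
Placing it in house 2 and house 3 leads to a contradiction, so it's in house 4.
That leaves yellow as the color for house 5.
The doctor is narrowed to house 1 or 2 or 3; consider each.
Placing it in house 1 and house 2 leads to a contradiction, so it's in house 3.
House 1's profession must be writer (nothing else left).
So house 2 gets teacher for profession.
Clue 2: the person in the red house is in house 1.
From clue 3, the person in the blue house must be in house 2.
The only color still possible for house 3 is gray.
That leaves orange as the color for house 4.
So: house 1 = writer/red, house 2 = teacher/blue, house 3 = doctor/gray, house 4 = plumber/orange, house 5 = lawyer/yellow.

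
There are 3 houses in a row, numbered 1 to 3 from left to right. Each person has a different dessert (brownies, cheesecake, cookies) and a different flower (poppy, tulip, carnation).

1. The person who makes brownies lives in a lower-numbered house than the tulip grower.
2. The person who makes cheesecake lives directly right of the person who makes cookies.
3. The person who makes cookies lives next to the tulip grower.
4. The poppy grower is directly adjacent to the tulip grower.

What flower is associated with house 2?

That leaves cheesecake as the dessert for house 3.
From clue 2, the person who makes cookies must be in house 2.
From clue 3, the tulip grower must be in house 3.
Clue 4 places the poppy grower in house 2.
House 1 dessert: only brownies fits.
That leaves carnation as the flower for house 1.
So: house 1 = brownies/carnation, house 2 = cookies/poppy, house 3 = cheesecake/tulip.

poppy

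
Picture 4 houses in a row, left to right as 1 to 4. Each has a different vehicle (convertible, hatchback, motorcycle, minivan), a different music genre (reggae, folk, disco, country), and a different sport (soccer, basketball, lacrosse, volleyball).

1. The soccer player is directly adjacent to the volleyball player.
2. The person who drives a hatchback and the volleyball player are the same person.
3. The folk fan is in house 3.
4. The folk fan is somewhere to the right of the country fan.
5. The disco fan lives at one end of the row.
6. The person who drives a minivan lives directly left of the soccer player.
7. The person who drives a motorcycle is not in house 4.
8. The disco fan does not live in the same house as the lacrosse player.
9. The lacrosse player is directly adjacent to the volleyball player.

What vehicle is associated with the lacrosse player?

From clue 3, the folk fan must be in house 3.
The country fan is narrowed to house 1 or 2; consider each.
Placing it in house 1 leads to a contradiction, so it's in house 2.
The disco fan is narrowed to house 1 or 4; consider each.
Placing it in house 4 leads to a contradiction, so it's in house 1.
So house 4 gets reggae for music genre.
The person who drives a minivan is narrowed to house 1 or 2 or 3; consider each.
Placing it in house 2 and house 3 leads to a contradiction, so it's in house 1.
Clue 6 places the soccer player in house 2.
The person who drives a hatchback is in house 3 (clue 2).
By clue 2, the volleyball player is in house 3.
From clue 9, the lacrosse player must be in house 4.
The only vehicle still possible for house 2 is motorcycle.
House 4 vehicle: only convertible fits.
So house 1 gets basketball for sport.
So: house 1 = minivan/disco/basketball, house 2 = motorcycle/country/soccer, house 3 = hatchback/folk/volleyball, house 4 = convertible/reggae/lacrosse.

convertible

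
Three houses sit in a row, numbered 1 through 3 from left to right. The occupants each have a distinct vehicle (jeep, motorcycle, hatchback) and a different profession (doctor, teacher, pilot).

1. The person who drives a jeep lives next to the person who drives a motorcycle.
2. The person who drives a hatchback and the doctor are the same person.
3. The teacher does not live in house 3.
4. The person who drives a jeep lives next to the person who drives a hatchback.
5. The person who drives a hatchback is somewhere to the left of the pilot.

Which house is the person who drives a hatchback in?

1

That leaves pilot as the profession for house 3.
The person who drives a hatchback is narrowed to house 1 or 2; consider each.
Placing it in house 2 leads to a contradiction, so it's in house 1.
The doctor is in house 1 (clue 2).
By clue 4, the person who drives a jeep is in house 2.
So house 3 gets motorcycle for vehicle.
The only profession still possible for house 2 is teacher.
So: house 1 = hatchback/doctor, house 2 = jeep/teacher, house 3 = motorcycle/pilot.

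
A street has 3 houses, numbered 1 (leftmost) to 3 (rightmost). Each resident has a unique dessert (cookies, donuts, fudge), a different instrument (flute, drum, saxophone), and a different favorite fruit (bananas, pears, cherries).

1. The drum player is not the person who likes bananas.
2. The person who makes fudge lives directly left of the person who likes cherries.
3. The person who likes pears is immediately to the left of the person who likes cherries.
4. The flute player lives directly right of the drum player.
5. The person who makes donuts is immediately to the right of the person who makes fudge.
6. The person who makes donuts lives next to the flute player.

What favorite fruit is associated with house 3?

bananas

The person who makes donuts is narrowed to house 2 or 3; consider each.
Placing it in house 3 leads to a contradiction, so it's in house 2.
Clue 5 places the person who makes fudge in house 1.
Clue 6: the flute player is in house 3.
The only dessert still possible for house 3 is cookies.
By clue 2, the person who likes cherries is in house 2.
The person who likes pears is in house 1 (clue 3).
From clue 4, the drum player must be in house 2.
That leaves saxophone as the instrument for house 1.
House 3 favorite fruit: only bananas fits.
So: house 1 = fudge/saxophone/pears, house 2 = donuts/drum/cherries, house 3 = cookies/flute/bananas.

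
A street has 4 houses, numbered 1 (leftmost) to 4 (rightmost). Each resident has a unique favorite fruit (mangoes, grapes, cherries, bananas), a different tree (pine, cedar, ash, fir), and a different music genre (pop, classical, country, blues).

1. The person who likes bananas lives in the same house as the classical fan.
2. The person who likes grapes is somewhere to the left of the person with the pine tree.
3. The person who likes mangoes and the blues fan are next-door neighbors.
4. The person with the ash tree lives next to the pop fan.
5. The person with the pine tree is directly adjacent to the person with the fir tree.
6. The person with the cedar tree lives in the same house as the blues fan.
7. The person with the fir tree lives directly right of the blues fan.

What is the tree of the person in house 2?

The person who likes grapes is narrowed to house 1 or 2 or 3; consider each.
Placing it in house 2 and house 3 leads to a contradiction, so it's in house 1.
The person who likes bananas is narrowed to house 2 or 3 or 4; consider each.
Placing it in house 2 and house 3 leads to a contradiction, so it's in house 4.
From clue 1, the classical fan must be in house 4.
The person who likes cherries is narrowed to house 2 or 3; consider each.
Placing it in house 2 leads to a contradiction, so it's in house 3.
House 2 favorite fruit: only mangoes fits.
From clue 5, the person with the pine tree must be in house 3.
House 1's tree must be cedar (nothing else left).
By clue 6, the blues fan is in house 1.
The person with the fir tree is in house 2 (clue 7).
That leaves ash as the tree for house 4.
That leaves country as the music genre for house 2.
House 3's music genre must be pop (nothing else left).
So: house 1 = grapes/cedar/blues, house 2 = mangoes/fir/country, house 3 = cherries/pine/pop, house 4 = bananas/ash/classical.

fir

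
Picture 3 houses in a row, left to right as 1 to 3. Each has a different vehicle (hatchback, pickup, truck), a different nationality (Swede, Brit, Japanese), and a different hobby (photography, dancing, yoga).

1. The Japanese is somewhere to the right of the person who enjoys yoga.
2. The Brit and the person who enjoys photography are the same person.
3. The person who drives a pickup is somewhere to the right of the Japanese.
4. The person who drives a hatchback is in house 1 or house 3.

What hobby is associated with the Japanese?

From clue 3, the person who drives a pickup must be in house 3.
Clue 3 places the Japanese in house 2.
The only vehicle still possible for house 2 is truck.
From clue 1, the person who enjoys yoga must be in house 1.
House 1 vehicle: only hatchback fits.
So house 2 gets dancing for hobby.
House 3 hobby: only photography fits.
By clue 2, the Brit is in house 3.
The only nationality still possible for house 1 is Swede.
So: house 1 = hatchback/Swede/yoga, house 2 = truck/Japanese/dancing, house 3 = pickup/Brit/photography.

dancing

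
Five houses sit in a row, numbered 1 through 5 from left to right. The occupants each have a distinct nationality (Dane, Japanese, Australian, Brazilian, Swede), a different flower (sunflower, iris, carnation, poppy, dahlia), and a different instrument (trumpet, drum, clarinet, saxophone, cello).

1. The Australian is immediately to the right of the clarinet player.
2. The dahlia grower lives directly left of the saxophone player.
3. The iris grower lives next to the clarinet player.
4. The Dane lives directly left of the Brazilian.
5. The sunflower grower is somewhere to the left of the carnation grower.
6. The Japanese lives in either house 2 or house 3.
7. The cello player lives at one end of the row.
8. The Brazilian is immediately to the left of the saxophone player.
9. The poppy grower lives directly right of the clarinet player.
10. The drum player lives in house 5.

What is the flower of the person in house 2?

The drum player is in house 5 (clue 10).
House 1's instrument must be cello (nothing else left).
The Brazilian is narrowed to house 2 or 3; consider each.
Placing it in house 3 leads to a contradiction, so it's in house 2.
Clue 4 places the Dane in house 1.
By clue 8, the saxophone player is in house 3.
From clue 2, the dahlia grower must be in house 2.
House 3's nationality must be Japanese (nothing else left).
So house 4 gets Swede for nationality.
The only nationality still possible for house 5 is Australian.
From clue 1, the clarinet player must be in house 4.
By clue 9, the poppy grower is in house 5.
That leaves sunflower as the flower for house 1.
House 4 flower: only carnation fits.
The only instrument still possible for house 2 is trumpet.
House 3's flower must be iris (nothing else left).
So: house 1 = Dane/sunflower/cello, house 2 = Brazilian/dahlia/trumpet, house 3 = Japanese/iris/saxophone, house 4 = Swede/carnation/clarinet, house 5 = Australian/poppy/drum.

dahlia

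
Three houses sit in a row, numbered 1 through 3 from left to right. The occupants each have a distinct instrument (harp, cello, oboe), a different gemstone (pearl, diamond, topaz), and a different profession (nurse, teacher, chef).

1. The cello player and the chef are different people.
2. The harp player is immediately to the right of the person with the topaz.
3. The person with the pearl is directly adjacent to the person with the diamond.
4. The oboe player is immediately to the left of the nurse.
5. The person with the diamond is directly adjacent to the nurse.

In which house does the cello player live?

3

The harp player is narrowed to house 2 or 3; consider each.
Placing it in house 3 leads to a contradiction, so it's in house 2.
From clue 2, the person with the topaz must be in house 1.
The only instrument still possible for house 1 is oboe.
House 3 instrument: only cello fits.
Clue 4 places the nurse in house 2.
Clue 5: the person with the diamond is in house 3.
That leaves pearl as the gemstone for house 2.
House 1's profession must be chef (nothing else left).
House 3's profession must be teacher (nothing else left).
So: house 1 = oboe/topaz/chef, house 2 = harp/pearl/nurse, house 3 = cello/diamond/teacher.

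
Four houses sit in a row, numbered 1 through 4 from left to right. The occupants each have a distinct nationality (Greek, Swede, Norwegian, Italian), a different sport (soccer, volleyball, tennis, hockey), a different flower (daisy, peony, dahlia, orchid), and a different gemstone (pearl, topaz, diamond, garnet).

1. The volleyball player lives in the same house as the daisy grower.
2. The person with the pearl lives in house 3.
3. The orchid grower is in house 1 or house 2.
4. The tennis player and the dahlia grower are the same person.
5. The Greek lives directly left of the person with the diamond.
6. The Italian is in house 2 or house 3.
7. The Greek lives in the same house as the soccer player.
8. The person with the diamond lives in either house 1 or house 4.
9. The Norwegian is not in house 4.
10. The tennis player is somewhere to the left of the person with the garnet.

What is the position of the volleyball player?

By clue 2, the person with the pearl is in house 3.
The person with the diamond is in house 4 (clue 8).
House 4 nationality: only Swede fits.
House 1 gemstone: only topaz fits.
House 2's gemstone must be garnet (nothing else left).
By clue 5, the Greek is in house 3.
Clue 7 places the soccer player in house 3.
Clue 10 places the tennis player in house 1.
The only nationality still possible for house 1 is Norwegian.
That leaves Italian as the nationality for house 2.
By clue 4, the dahlia grower is in house 1.
House 2 flower: only orchid fits.
House 3 flower: only peony fits.
The only flower still possible for house 4 is daisy.
From clue 1, the volleyball player must be in house 4.
The only sport still possible for house 2 is hockey.
So: house 1 = Norwegian/tennis/dahlia/topaz, house 2 = Italian/hockey/orchid/garnet, house 3 = Greek/soccer/peony/pearl, house 4 = Swede/volleyball/daisy/diamond.

4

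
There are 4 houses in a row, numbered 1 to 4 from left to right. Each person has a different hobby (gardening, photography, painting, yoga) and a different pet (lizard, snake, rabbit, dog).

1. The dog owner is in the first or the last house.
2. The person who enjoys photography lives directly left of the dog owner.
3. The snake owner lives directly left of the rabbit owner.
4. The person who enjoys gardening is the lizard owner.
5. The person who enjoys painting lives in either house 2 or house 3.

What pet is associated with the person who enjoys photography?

From clue 2, the person who enjoys photography must be in house 3.
Clue 2 places the dog owner in house 4.
House 2 hobby: only painting fits.
Clue 4: the person who enjoys gardening is in house 1.
From clue 4, the lizard owner must be in house 1.
That leaves yoga as the hobby for house 4.
The only pet still possible for house 2 is snake.
The only pet still possible for house 3 is rabbit.
So: house 1 = gardening/lizard, house 2 = painting/snake, house 3 = photography/rabbit, house 4 = yoga/dog.

rabbit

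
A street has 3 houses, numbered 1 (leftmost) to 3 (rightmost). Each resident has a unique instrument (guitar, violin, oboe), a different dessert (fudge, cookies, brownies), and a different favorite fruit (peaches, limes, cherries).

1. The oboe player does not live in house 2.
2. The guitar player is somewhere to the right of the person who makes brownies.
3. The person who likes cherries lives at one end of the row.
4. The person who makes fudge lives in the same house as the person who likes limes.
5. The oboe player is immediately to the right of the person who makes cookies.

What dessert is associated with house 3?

fudge

The oboe player is in house 3 (clue 5).
Clue 5 places the person who makes cookies in house 2.
That leaves violin as the instrument for house 1.
The only instrument still possible for house 2 is guitar.
The only dessert still possible for house 1 is brownies.
The only dessert still possible for house 3 is fudge.
The person who likes limes is in house 3 (clue 4).
House 1 favorite fruit: only cherries fits.
House 2's favorite fruit must be peaches (nothing else left).
So: house 1 = violin/brownies/cherries, house 2 = guitar/cookies/peaches, house 3 = oboe/fudge/limes.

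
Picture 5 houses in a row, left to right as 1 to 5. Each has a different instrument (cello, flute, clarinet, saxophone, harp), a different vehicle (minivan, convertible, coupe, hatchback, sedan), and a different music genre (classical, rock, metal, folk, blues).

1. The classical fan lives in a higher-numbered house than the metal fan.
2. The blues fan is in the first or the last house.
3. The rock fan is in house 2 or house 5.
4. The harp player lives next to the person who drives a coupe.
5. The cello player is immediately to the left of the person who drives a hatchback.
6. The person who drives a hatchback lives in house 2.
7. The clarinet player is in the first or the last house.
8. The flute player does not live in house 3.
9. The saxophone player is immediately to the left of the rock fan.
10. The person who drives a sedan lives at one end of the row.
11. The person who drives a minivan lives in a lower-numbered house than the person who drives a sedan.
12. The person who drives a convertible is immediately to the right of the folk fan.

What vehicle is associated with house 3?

From clue 6, the person who drives a hatchback must be in house 2.
From clue 11, the person who drives a sedan must be in house 5.
From clue 5, the cello player must be in house 1.
House 3 instrument: only harp fits.
The only instrument still possible for house 4 is saxophone.
House 5's instrument must be clarinet (nothing else left).
Clue 4 places the person who drives a coupe in house 4.
Clue 9 places the rock fan in house 5.
House 2's instrument must be flute (nothing else left).
So house 1 gets minivan for vehicle.
The only vehicle still possible for house 3 is convertible.
House 1 music genre: only blues fits.
By clue 12, the folk fan is in house 2.
So house 4 gets classical for music genre.
House 3 music genre: only metal fits.
So: house 1 = cello/minivan/blues, house 2 = flute/hatchback/folk, house 3 = harp/convertible/metal, house 4 = saxophone/coupe/classical, house 5 = clarinet/sedan/rock.

convertible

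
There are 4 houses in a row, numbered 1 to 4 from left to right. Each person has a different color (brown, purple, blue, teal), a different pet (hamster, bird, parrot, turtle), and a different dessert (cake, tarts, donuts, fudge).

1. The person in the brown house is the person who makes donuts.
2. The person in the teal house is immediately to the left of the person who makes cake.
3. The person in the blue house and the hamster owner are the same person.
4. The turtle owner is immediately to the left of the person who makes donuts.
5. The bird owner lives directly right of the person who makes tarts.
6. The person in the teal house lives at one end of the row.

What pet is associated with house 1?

Clue 6 places the person in the teal house in house 1.
From clue 2, the person who makes cake must be in house 2.
House 1's pet must be parrot (nothing else left).
The person in the brown house is narrowed to house 3 or 4; consider each.
Placing it in house 3 leads to a contradiction, so it's in house 4.
Clue 1 places the person who makes donuts in house 4.
From clue 4, the turtle owner must be in house 3.
Clue 3: the person in the blue house is in house 2.
The hamster owner is in house 2 (clue 3).
House 3's color must be purple (nothing else left).
So house 4 gets bird for pet.
Clue 5: the person who makes tarts is in house 3.
So house 1 gets fudge for dessert.
So: house 1 = teal/parrot/fudge, house 2 = blue/hamster/cake, house 3 = purple/turtle/tarts, house 4 = brown/bird/donuts.

parrot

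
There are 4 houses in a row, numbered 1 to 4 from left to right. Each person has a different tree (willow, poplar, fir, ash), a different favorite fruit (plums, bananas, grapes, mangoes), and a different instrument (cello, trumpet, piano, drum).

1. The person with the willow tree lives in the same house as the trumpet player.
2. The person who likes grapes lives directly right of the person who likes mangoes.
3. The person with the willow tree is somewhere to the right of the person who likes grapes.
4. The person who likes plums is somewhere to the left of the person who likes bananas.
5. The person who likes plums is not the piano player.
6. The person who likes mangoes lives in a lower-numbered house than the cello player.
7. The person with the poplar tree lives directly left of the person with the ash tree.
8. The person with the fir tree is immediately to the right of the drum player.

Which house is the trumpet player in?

4

House 1 tree: only poplar fits.
So house 4 gets bananas for favorite fruit.
From clue 7, the person with the ash tree must be in house 2.
House 1's instrument must be piano (nothing else left).
House 1 favorite fruit: only mangoes fits.
Clue 2: the person who likes grapes is in house 2.
So house 3 gets plums for favorite fruit.
The person with the fir tree is narrowed to house 3 or 4; consider each.
Placing it in house 4 leads to a contradiction, so it's in house 3.
By clue 8, the drum player is in house 2.
So house 4 gets willow for tree.
Clue 1 places the trumpet player in house 4.
The only instrument still possible for house 3 is cello.
So: house 1 = poplar/mangoes/piano, house 2 = ash/grapes/drum, house 3 = fir/plums/cello, house 4 = willow/bananas/trumpet.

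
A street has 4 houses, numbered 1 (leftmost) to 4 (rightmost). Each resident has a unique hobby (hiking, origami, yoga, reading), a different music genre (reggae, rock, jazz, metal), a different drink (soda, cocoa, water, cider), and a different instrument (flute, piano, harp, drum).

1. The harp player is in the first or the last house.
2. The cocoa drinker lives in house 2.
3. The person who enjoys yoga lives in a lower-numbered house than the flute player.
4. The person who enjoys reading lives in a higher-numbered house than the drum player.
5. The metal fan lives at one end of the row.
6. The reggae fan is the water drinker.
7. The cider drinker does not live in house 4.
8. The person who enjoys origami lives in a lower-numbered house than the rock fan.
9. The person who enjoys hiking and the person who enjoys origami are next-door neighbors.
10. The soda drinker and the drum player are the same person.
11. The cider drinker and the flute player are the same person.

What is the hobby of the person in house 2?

origami

By clue 2, the cocoa drinker is in house 2.
House 3's drink must be cider (nothing else left).
House 4 drink: only water fits.
The reggae fan is in house 4 (clue 6).
The drum player is in house 1 (clue 10).
From clue 11, the flute player must be in house 3.
The only music genre still possible for house 1 is metal.
So house 1 gets soda for drink.
So house 2 gets piano for instrument.
That leaves harp as the instrument for house 4.
House 4's hobby must be reading (nothing else left).
House 3's hobby must be hiking (nothing else left).
By clue 9, the person who enjoys origami is in house 2.
That leaves yoga as the hobby for house 1.
Clue 8: the rock fan is in house 3.
So house 2 gets jazz for music genre.
So: house 1 = yoga/metal/soda/drum, house 2 = origami/jazz/cocoa/piano, house 3 = hiking/rock/cider/flute, house 4 = reading/reggae/water/harp.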